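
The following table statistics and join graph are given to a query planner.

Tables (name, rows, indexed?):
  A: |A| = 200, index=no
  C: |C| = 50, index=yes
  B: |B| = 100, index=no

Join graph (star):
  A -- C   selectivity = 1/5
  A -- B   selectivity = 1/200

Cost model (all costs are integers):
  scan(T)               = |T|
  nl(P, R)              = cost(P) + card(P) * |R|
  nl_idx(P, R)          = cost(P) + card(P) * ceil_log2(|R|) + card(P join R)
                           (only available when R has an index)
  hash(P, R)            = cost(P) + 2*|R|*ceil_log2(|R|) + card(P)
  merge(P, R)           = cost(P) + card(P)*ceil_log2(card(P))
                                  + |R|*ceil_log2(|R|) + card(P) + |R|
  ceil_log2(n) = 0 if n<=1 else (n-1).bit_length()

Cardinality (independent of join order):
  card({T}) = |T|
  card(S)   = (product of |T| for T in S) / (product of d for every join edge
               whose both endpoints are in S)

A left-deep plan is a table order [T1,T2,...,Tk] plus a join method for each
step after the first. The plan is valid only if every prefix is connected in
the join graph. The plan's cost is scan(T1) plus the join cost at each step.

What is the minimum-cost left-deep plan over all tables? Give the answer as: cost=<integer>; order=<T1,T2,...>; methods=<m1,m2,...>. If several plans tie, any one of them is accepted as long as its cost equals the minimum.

cost=2500; order=A,B,C; methods=hash,hash

Selinger DP (subsets sized 1..n):
  {A}: scan cost=200, card=200
  {C}: scan cost=50, card=50
  {B}: scan cost=100, card=100
  {AC}: card=2000; try (C,hash)→1000, (A,merge)→2200, (C,merge)→2350, (A,hash)→3300, (C,nl_idx)→3400, (A,nl)→10050 …(+1); best=1000 via (C,hash)
  {AB}: card=100; try (B,hash)→1800, (A,merge)→2700, (B,merge)→2800, (A,hash)→3400, (A,nl)→20100, (B,nl)→20200; best=1800 via (B,hash)
  {ABC}: card=1000; try (C,hash)→2500, (C,merge)→2950, (C,nl_idx)→3400, (B,hash)→4400, (C,nl)→6800, (B,merge)→25800 …(+1); best=2500 via (C,hash)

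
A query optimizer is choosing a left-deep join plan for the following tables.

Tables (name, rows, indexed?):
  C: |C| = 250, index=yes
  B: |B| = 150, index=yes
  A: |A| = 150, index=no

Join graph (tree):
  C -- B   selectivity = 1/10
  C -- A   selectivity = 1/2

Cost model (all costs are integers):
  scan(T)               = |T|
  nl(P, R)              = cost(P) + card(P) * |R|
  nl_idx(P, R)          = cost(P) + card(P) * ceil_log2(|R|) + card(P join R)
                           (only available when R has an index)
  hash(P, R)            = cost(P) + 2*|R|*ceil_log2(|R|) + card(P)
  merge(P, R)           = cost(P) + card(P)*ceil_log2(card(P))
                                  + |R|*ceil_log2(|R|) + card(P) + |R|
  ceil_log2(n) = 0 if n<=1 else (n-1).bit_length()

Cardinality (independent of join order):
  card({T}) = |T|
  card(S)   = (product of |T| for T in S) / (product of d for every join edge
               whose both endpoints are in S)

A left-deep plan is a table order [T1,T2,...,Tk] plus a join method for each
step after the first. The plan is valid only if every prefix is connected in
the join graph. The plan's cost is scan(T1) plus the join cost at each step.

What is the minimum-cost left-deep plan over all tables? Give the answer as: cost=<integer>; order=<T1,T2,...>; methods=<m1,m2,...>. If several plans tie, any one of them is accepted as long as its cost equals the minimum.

Selinger DP (subsets sized 1..n):
  {C}: scan cost=250, card=250
  {B}: scan cost=150, card=150
  {A}: scan cost=150, card=150
  {BC}: card=3750; try (B,hash)→2900, (C,merge)→3750, (B,merge)→3850, (C,hash)→4300, (C,nl_idx)→5100, (B,nl_idx)→6000 …(+2); best=2900 via (B,hash)
  {AC}: card=18750; try (A,hash)→2900, (C,merge)→3750, (A,merge)→3850, (C,hash)→4300, (C,nl_idx)→20100, (C,nl)→37650 …(+1); best=2900 via (A,hash)
  {ABC}: card=281250; try (A,hash)→9050, (B,hash)→24050, (A,merge)→53000, (B,merge)→304250, (B,nl_idx)→434150, (A,nl)→565400 …(+1); best=9050 via (A,hash)

cost=9050; order=C,B,A; methods=hash,hash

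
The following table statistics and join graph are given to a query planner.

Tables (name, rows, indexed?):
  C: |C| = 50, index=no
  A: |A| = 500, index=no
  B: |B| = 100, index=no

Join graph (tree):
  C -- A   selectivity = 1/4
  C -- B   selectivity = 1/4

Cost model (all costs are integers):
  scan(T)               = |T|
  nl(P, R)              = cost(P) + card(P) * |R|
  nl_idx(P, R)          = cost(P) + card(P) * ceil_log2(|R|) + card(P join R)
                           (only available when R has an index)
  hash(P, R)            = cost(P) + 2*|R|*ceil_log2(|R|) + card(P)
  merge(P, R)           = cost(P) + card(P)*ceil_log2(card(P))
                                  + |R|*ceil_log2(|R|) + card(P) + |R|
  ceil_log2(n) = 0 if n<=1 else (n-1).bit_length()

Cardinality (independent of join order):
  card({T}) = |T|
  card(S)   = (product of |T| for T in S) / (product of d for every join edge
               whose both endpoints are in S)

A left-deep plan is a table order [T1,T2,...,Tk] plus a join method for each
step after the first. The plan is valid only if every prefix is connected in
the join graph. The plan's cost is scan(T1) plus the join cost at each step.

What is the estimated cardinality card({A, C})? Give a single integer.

Tables in S: A(500), C(50)
Edges inside S: C-A(d=4)
numerator = 500 * 50 = 25000
denominator = 4 = 4
card(S) = 25000 / 4 = 6250

6250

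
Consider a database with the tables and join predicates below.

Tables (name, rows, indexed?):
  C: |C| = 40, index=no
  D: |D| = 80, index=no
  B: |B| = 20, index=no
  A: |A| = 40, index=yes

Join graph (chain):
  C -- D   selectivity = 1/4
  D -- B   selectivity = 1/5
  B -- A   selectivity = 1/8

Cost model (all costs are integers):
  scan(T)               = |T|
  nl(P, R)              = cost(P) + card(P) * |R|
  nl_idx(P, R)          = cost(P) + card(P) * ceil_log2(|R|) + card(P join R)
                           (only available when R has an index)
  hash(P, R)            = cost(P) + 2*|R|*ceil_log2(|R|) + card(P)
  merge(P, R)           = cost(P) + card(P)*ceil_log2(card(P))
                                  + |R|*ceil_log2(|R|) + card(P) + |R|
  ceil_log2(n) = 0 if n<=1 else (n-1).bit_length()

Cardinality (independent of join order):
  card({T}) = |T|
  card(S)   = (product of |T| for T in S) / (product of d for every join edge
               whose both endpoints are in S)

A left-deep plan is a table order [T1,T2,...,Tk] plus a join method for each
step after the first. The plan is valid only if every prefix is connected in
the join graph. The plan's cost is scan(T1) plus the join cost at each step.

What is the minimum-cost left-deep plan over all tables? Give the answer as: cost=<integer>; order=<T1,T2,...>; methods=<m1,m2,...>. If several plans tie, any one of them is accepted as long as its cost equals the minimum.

cost=3240; order=D,B,A,C; methods=hash,hash,hash

Selinger DP (subsets sized 1..n):
  {C}: scan cost=40, card=40
  {D}: scan cost=80, card=80
  {B}: scan cost=20, card=20
  {A}: scan cost=40, card=40
  {CD}: card=800; try (C,hash)→640, (D,merge)→960, (C,merge)→1000, (D,hash)→1200, (D,nl)→3240, (C,nl)→3280; best=640 via (C,hash)
  {BD}: card=320; try (B,hash)→360, (D,merge)→780, (B,merge)→840, (D,hash)→1160, (D,nl)→1620, (B,nl)→1680; best=360 via (B,hash)
  {AB}: card=100; try (A,nl_idx)→240, (B,hash)→280, (A,merge)→420, (B,merge)→440, (A,hash)→520, (A,nl)→820 …(+1); best=240 via (A,nl_idx)
  {BCD}: card=3200; try (C,hash)→1160, (B,hash)→1640, (C,merge)→3840, (B,merge)→9560, (C,nl)→13160, (B,nl)→16640; best=1160 via (C,hash)
  {ABD}: card=1600; try (A,hash)→1160, (D,hash)→1460, (D,merge)→1680, (A,merge)→3840, (A,nl_idx)→3880, (D,nl)→8240 …(+1); best=1160 via (A,hash)
  {ABCD}: card=16000; try (C,hash)→3240, (A,hash)→4840, (C,merge)→20640, (A,nl_idx)→36360, (A,merge)→43040, (C,nl)→65160 …(+1); best=3240 via (C,hash)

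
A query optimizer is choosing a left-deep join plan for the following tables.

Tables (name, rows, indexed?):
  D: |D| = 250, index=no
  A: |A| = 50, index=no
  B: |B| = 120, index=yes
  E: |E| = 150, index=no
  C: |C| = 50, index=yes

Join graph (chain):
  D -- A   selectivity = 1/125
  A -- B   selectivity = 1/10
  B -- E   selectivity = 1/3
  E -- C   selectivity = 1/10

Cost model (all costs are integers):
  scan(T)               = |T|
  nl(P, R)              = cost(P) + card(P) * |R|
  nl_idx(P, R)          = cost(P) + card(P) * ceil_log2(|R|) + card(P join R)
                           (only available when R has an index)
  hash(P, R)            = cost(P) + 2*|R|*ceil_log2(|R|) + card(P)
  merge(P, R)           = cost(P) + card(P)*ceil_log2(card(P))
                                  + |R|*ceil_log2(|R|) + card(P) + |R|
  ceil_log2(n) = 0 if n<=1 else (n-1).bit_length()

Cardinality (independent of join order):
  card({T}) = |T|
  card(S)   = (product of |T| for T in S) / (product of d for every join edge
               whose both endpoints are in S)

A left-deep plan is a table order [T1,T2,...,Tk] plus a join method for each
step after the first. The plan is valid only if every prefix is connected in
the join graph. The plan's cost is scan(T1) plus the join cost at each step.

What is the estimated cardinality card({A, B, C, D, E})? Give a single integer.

300000

Tables in S: A(50), B(120), C(50), D(250), E(150)
Edges inside S: D-A(d=125), A-B(d=10), B-E(d=3), E-C(d=10)
numerator = 50 * 120 * 50 * 250 * 150 = 11250000000
denominator = 125 * 10 * 3 * 10 = 37500
card(S) = 11250000000 / 37500 = 300000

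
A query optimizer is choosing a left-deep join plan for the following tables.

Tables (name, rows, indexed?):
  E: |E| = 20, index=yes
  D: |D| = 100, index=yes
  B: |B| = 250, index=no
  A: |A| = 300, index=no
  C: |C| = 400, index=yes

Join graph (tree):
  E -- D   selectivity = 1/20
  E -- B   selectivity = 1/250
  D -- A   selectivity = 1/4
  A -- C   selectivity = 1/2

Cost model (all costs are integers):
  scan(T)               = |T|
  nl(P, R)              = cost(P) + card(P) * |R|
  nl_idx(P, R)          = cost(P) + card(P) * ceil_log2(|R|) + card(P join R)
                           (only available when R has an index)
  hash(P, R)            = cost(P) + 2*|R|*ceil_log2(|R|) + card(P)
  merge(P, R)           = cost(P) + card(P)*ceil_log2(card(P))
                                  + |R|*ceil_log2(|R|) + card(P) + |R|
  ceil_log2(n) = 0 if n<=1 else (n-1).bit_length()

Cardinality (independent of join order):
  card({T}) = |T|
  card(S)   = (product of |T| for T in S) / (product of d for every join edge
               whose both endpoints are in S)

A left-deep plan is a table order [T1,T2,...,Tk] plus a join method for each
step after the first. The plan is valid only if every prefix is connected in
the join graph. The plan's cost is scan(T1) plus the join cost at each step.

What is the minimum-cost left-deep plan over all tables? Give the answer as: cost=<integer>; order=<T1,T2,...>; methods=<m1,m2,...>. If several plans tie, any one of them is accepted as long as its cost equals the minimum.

Selinger DP (subsets sized 1..n):
  {E}: scan cost=20, card=20
  {D}: scan cost=100, card=100
  {B}: scan cost=250, card=250
  {A}: scan cost=300, card=300
  {C}: scan cost=400, card=400
  {DE}: card=100; try (D,nl_idx)→260, (E,hash)→400, (E,nl_idx)→700, (D,merge)→940, (E,merge)→1020, (D,hash)→1440 …(+2); best=260 via (D,nl_idx)
  {BE}: card=20; try (E,hash)→700, (E,nl_idx)→1520, (B,merge)→2390, (E,merge)→2620, (B,hash)→4040, (B,nl)→5020 …(+1); best=700 via (E,hash)
  {AD}: card=7500; try (D,hash)→2000, (A,merge)→3900, (D,merge)→4100, (A,hash)→5600, (D,nl_idx)→9900, (A,nl)→30100 …(+1); best=2000 via (D,hash)
  {AC}: card=60000; try (A,hash)→6200, (C,merge)→7300, (A,merge)→7400, (C,hash)→7800, (C,nl_idx)→63000, (C,nl)→120300 …(+1); best=6200 via (A,hash)
  {BDE}: card=100; try (D,nl_idx)→940, (D,merge)→1620, (D,hash)→2120, (D,nl)→2700, (B,merge)→3310, (B,hash)→4360 …(+1); best=940 via (D,nl_idx)
  {ADE}: card=7500; try (A,merge)→4060, (A,hash)→5760, (E,hash)→9700, (A,nl)→30260, (E,nl_idx)→47000, (E,merge)→107120 …(+1); best=4060 via (A,merge)
  {ACD}: card=1500000; try (C,hash)→16700, (D,hash)→67600, (C,merge)→111000, (D,merge)→1027000, (C,nl_idx)→1569500, (D,nl_idx)→1926200 …(+2); best=16700 via (C,hash)
  {ABDE}: card=7500; try (A,merge)→4740, (A,hash)→6440, (B,hash)→15560, (A,nl)→30940, (B,merge)→111310, (B,nl)→1879060; best=4740 via (A,merge)
  {ACDE}: card=1500000; try (C,hash)→18760, (C,merge)→113060, (E,hash)→1516900, (C,nl_idx)→1571560, (C,nl)→3004060, (E,nl_idx)→9016700 …(+2); best=18760 via (C,hash)
  {ABCDE}: card=1500000; try (C,hash)→19440, (C,merge)→113740, (B,hash)→1522760, (C,nl_idx)→1572240, (C,nl)→3004740, (B,merge)→33021010 …(+1); best=19440 via (C,hash)

cost=19440; order=B,E,D,A,C; methods=hash,nl_idx,merge,hash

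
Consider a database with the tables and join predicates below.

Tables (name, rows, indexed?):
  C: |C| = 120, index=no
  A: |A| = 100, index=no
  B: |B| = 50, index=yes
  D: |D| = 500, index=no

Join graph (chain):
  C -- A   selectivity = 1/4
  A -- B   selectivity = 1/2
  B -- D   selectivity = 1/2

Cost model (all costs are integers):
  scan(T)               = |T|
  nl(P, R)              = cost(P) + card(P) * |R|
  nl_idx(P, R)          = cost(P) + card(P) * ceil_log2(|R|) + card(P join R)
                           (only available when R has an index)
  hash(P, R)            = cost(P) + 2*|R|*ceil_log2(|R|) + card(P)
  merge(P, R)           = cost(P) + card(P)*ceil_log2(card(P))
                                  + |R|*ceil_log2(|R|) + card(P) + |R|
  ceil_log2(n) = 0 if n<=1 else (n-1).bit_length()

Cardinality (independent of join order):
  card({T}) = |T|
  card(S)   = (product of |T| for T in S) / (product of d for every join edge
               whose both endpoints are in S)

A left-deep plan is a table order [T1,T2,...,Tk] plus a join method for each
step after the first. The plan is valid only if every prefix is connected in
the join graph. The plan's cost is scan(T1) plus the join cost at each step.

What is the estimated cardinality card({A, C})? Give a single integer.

3000

Tables in S: A(100), C(120)
Edges inside S: C-A(d=4)
numerator = 100 * 120 = 12000
denominator = 4 = 4
card(S) = 12000 / 4 = 3000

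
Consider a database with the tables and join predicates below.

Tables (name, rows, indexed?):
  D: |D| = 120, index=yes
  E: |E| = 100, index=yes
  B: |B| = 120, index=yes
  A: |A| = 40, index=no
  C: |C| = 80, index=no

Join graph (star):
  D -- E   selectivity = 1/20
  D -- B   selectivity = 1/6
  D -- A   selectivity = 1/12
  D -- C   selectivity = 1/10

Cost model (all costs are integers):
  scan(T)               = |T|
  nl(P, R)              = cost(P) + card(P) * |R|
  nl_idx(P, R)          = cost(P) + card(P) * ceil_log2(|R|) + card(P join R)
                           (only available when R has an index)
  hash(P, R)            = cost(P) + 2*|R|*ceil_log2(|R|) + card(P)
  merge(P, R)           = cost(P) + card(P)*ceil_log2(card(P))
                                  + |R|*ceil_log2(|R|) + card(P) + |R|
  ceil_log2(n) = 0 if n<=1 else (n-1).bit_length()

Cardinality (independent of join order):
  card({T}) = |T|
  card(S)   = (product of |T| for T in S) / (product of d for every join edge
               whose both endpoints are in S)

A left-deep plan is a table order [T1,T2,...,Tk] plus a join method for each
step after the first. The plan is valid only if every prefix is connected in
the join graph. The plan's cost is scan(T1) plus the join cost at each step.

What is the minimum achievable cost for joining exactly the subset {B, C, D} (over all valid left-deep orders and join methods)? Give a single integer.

4000

Selinger DP over subsets of {B,C,D}:
  {D}: scan cost=120, card=120
  {B}: scan cost=120, card=120
  {C}: scan cost=80, card=80
  {BD}: card=2400; try (D,hash)→1920, (B,hash)→1920, (D,merge)→2040, (B,merge)→2040, (D,nl_idx)→3360, (B,nl_idx)→3360 …(+2); best=1920 via (D,hash)
  {CD}: card=960; try (C,hash)→1360, (D,nl_idx)→1600, (D,merge)→1680, (C,merge)→1720, (D,hash)→1840, (D,nl)→9680 …(+1); best=1360 via (C,hash)
  {BCD}: card=19200; try (B,hash)→4000, (C,hash)→5440, (B,merge)→12880, (B,nl_idx)→27280, (C,merge)→33760, (B,nl)→116560 …(+1); best=4000 via (B,hash)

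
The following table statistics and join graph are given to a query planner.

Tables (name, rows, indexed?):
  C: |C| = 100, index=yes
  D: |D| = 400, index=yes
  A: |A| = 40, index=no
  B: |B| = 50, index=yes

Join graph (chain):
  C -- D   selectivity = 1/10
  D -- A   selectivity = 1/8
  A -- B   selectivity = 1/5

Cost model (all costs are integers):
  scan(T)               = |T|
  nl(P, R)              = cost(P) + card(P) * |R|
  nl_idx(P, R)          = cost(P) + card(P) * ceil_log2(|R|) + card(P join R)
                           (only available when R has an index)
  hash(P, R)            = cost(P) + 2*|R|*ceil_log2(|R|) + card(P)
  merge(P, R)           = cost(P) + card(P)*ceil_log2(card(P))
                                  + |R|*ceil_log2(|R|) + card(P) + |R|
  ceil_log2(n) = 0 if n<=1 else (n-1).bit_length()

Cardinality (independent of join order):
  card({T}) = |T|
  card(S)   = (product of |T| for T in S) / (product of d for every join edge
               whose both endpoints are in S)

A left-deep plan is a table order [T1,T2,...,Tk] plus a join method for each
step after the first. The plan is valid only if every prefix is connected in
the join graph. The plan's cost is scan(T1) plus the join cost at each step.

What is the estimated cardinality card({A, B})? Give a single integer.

Tables in S: A(40), B(50)
Edges inside S: A-B(d=5)
numerator = 40 * 50 = 2000
denominator = 5 = 5
card(S) = 2000 / 5 = 400

400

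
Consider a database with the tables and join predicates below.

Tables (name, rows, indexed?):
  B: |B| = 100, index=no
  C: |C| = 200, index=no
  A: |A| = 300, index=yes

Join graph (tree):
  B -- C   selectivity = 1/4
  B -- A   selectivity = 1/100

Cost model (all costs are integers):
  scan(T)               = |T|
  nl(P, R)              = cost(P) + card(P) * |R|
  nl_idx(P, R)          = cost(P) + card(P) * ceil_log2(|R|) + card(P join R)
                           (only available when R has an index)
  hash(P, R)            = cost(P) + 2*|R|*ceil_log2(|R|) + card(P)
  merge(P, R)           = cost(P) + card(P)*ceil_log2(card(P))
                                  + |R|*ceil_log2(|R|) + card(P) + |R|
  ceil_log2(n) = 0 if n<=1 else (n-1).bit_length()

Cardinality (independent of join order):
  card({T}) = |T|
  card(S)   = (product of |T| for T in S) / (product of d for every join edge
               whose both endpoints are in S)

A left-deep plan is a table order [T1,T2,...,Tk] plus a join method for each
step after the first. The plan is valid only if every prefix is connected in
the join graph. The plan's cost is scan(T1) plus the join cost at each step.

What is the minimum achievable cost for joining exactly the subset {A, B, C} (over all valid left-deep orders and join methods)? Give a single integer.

Selinger DP over subsets of {A,B,C}:
  {B}: scan cost=100, card=100
  {C}: scan cost=200, card=200
  {A}: scan cost=300, card=300
  {BC}: card=5000; try (B,hash)→1800, (C,merge)→2700, (B,merge)→2800, (C,hash)→3400, (C,nl)→20100, (B,nl)→20200; best=1800 via (B,hash)
  {AB}: card=300; try (A,nl_idx)→1300, (B,hash)→2000, (A,merge)→3900, (B,merge)→4100, (A,hash)→5600, (A,nl)→30100 …(+1); best=1300 via (A,nl_idx)
  {ABC}: card=15000; try (C,hash)→4800, (C,merge)→6100, (A,hash)→12200, (C,nl)→61300, (A,nl_idx)→61800, (A,merge)→74800 …(+1); best=4800 via (C,hash)

4800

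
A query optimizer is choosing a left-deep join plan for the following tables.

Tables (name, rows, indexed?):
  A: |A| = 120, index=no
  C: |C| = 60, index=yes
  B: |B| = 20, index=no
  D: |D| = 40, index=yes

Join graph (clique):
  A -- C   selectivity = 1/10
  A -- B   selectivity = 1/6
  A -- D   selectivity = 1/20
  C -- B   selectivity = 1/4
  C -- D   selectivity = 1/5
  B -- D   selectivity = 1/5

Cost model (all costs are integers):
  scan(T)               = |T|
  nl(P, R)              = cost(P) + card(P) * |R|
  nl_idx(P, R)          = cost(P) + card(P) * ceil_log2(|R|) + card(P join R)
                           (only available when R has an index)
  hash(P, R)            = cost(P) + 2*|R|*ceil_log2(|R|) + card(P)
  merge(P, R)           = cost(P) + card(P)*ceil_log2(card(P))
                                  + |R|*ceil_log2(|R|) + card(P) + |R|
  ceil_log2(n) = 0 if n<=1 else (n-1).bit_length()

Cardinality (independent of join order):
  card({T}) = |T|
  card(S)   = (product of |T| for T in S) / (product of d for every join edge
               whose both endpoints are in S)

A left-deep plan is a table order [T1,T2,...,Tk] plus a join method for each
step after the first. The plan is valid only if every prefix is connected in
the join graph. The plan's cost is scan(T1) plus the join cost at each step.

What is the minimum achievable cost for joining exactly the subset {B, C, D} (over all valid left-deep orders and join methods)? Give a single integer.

1100

Selinger DP over subsets of {B,C,D}:
  {C}: scan cost=60, card=60
  {B}: scan cost=20, card=20
  {D}: scan cost=40, card=40
  {BC}: card=300; try (B,hash)→320, (C,nl_idx)→440, (C,merge)→560, (B,merge)→600, (C,hash)→760, (C,nl)→1220 …(+1); best=320 via (B,hash)
  {CD}: card=480; try (D,hash)→600, (C,merge)→740, (D,merge)→760, (C,nl_idx)→760, (C,hash)→800, (D,nl_idx)→900 …(+2); best=600 via (D,hash)
  {BD}: card=160; try (B,hash)→280, (D,nl_idx)→300, (D,merge)→420, (B,merge)→440, (D,hash)→520, (D,nl)→820 …(+1); best=280 via (B,hash)
  {BCD}: card=480; try (D,hash)→1100, (C,hash)→1160, (B,hash)→1280, (C,nl_idx)→1720, (C,merge)→2140, (D,nl_idx)→2600 …(+5); best=1100 via (D,hash)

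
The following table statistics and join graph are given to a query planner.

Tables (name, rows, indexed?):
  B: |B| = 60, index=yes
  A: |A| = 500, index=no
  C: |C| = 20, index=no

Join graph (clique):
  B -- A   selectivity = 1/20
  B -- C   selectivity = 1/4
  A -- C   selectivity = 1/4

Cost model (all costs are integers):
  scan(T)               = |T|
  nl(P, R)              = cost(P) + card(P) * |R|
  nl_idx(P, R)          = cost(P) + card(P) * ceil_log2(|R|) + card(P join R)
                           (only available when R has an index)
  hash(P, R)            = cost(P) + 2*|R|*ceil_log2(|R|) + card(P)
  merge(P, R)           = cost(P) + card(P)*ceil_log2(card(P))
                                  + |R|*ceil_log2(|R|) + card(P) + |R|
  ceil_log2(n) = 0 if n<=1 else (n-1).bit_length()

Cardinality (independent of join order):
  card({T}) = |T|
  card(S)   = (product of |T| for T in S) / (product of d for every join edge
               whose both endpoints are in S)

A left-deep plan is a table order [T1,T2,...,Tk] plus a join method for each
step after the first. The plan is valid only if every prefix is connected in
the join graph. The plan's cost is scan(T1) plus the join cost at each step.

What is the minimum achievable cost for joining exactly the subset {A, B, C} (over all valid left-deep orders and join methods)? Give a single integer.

3420

Selinger DP over subsets of {A,B,C}:
  {B}: scan cost=60, card=60
  {A}: scan cost=500, card=500
  {C}: scan cost=20, card=20
  {AB}: card=1500; try (B,hash)→1720, (B,nl_idx)→5000, (A,merge)→5480, (B,merge)→5920, (A,hash)→9120, (A,nl)→30060 …(+1); best=1720 via (B,hash)
  {BC}: card=300; try (C,hash)→320, (B,nl_idx)→440, (B,merge)→560, (C,merge)→600, (B,hash)→760, (B,nl)→1220 …(+1); best=320 via (C,hash)
  {AC}: card=2500; try (C,hash)→1200, (A,merge)→5140, (C,merge)→5620, (A,hash)→9040, (A,nl)→10020, (C,nl)→10500; best=1200 via (C,hash)
  {ABC}: card=1875; try (C,hash)→3420, (B,hash)→4420, (A,merge)→8320, (A,hash)→9620, (B,nl_idx)→18075, (C,merge)→19840 …(+4); best=3420 via (C,hash)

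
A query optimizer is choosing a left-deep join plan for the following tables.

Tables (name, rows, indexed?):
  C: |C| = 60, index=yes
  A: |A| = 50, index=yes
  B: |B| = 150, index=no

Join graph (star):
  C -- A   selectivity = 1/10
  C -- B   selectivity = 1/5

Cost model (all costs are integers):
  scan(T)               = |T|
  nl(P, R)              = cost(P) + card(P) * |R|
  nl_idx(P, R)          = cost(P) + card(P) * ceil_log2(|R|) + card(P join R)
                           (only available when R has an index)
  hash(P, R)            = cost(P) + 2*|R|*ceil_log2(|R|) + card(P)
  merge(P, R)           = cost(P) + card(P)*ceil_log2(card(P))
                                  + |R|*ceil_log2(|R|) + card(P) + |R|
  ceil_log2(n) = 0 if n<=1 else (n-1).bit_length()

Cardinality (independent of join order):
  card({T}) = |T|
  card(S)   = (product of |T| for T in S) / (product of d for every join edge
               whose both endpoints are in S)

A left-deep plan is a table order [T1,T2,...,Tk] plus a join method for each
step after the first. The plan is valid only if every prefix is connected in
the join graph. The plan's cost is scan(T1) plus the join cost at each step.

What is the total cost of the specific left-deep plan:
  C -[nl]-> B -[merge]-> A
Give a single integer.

31010

step 1: scan C: cost=60, card=60
step 2: join B via nl
    card(P join B) = 60*150/(5) = 1800
    cost = 60 + 60*150 = 9060
step 3: join A via merge
    card(P join A) = 1800*50/(10) = 9000
    cost = 9060 + 1800*11 + 50*6 + 1800 + 50 = 31010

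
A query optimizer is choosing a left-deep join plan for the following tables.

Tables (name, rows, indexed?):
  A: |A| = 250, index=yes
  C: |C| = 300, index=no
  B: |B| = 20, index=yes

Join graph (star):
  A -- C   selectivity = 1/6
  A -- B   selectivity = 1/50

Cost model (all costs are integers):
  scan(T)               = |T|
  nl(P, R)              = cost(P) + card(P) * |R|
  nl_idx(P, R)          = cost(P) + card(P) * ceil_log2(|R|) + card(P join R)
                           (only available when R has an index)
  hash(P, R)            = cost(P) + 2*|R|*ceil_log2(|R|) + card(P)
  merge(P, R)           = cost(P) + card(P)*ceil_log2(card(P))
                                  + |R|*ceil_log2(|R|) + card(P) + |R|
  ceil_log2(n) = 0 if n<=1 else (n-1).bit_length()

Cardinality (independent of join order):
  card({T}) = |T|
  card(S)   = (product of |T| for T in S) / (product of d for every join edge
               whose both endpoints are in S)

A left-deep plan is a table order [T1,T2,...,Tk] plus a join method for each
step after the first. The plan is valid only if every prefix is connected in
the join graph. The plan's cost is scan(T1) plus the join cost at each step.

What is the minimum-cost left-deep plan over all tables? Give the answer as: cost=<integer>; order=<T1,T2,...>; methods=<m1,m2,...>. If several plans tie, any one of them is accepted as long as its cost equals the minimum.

Selinger DP (subsets sized 1..n):
  {A}: scan cost=250, card=250
  {C}: scan cost=300, card=300
  {B}: scan cost=20, card=20
  {AC}: card=12500; try (A,hash)→4600, (C,merge)→5500, (A,merge)→5550, (C,hash)→5900, (A,nl_idx)→15200, (C,nl)→75250 …(+1); best=4600 via (A,hash)
  {AB}: card=100; try (A,nl_idx)→280, (B,hash)→700, (B,nl_idx)→1600, (A,merge)→2390, (B,merge)→2620, (A,hash)→4040 …(+2); best=280 via (A,nl_idx)
  {ABC}: card=5000; try (C,merge)→4080, (C,hash)→5780, (B,hash)→17300, (C,nl)→30280, (B,nl_idx)→72100, (B,merge)→192220 …(+1); best=4080 via (C,merge)

cost=4080; order=B,A,C; methods=nl_idx,merge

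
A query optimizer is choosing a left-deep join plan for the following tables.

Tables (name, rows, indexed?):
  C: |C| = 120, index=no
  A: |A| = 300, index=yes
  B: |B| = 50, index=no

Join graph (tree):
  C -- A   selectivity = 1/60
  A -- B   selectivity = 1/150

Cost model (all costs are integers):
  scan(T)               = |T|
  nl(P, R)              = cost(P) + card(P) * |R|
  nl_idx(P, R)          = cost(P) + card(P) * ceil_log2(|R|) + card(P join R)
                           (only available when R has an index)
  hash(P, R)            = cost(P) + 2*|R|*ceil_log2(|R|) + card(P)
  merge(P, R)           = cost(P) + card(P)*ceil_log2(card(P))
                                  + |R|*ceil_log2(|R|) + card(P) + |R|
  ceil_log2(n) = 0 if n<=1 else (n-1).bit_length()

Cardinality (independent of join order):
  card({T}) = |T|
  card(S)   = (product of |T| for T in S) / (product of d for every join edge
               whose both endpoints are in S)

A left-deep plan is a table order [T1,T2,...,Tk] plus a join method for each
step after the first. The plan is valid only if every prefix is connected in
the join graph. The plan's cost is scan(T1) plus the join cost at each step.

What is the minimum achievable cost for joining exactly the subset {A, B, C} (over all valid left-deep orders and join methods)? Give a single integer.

2360

Selinger DP over subsets of {A,B,C}:
  {C}: scan cost=120, card=120
  {A}: scan cost=300, card=300
  {B}: scan cost=50, card=50
  {AC}: card=600; try (A,nl_idx)→1800, (C,hash)→2280, (A,merge)→4080, (C,merge)→4260, (A,hash)→5640, (A,nl)→36120 …(+1); best=1800 via (A,nl_idx)
  {AB}: card=100; try (A,nl_idx)→600, (B,hash)→1200, (A,merge)→3400, (B,merge)→3650, (A,hash)→5500, (A,nl)→15050 …(+1); best=600 via (A,nl_idx)
  {ABC}: card=200; try (C,merge)→2360, (C,hash)→2380, (B,hash)→3000, (B,merge)→8750, (C,nl)→12600, (B,nl)→31800; best=2360 via (C,merge)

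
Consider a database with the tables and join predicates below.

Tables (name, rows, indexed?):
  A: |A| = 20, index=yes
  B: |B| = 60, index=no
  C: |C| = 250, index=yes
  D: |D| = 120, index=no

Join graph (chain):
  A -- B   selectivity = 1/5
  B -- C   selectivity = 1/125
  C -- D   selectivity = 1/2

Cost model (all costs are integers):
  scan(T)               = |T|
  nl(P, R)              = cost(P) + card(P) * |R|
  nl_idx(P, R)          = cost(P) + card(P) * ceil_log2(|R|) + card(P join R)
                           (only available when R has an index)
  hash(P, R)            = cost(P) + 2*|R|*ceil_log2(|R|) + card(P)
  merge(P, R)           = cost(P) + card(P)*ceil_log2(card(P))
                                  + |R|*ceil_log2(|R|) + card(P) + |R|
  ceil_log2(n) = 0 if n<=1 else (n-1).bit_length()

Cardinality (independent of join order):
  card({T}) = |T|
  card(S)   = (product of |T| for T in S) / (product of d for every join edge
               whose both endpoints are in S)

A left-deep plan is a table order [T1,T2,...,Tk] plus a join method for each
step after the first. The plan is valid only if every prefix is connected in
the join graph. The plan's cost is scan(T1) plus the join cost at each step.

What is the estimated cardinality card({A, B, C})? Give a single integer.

Tables in S: A(20), B(60), C(250)
Edges inside S: A-B(d=5), B-C(d=125)
numerator = 20 * 60 * 250 = 300000
denominator = 5 * 125 = 625
card(S) = 300000 / 625 = 480

480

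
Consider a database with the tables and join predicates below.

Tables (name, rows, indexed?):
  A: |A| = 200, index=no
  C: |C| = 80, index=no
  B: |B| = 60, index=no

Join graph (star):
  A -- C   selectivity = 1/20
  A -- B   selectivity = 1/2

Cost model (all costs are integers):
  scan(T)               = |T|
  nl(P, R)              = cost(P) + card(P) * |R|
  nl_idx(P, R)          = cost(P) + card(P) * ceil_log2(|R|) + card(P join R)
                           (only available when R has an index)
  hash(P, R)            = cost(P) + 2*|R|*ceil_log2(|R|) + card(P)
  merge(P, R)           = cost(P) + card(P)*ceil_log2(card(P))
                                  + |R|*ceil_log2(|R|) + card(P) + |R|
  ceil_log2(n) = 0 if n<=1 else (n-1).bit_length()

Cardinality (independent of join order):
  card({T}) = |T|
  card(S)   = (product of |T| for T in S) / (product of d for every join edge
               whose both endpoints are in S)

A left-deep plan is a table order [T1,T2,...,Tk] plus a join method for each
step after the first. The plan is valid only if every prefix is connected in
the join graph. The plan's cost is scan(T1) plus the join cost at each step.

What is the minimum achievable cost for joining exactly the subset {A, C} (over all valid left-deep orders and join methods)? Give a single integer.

Selinger DP over subsets of {A,C}:
  {A}: scan cost=200, card=200
  {C}: scan cost=80, card=80
  {AC}: card=800; try (C,hash)→1520, (A,merge)→2520, (C,merge)→2640, (A,hash)→3360, (A,nl)→16080, (C,nl)→16200; best=1520 via (C,hash)

1520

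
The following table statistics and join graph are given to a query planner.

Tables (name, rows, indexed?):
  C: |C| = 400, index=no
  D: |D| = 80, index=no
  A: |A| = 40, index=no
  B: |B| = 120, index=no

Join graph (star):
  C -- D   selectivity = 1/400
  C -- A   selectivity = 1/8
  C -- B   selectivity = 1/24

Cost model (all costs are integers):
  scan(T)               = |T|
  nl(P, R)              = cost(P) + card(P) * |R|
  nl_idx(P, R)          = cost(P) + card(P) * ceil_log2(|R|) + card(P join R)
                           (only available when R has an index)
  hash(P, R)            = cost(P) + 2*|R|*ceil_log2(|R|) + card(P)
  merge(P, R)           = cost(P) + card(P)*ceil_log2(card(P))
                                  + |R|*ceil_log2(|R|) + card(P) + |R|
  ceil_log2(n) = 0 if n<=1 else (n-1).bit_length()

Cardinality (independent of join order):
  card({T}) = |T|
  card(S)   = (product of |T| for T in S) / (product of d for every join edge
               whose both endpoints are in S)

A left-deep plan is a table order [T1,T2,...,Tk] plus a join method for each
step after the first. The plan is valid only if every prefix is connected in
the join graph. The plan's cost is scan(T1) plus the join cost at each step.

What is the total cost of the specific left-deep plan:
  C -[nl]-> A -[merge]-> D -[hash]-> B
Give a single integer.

step 1: scan C: cost=400, card=400
step 2: join A via nl
    card(P join A) = 400*40/(8) = 2000
    cost = 400 + 400*40 = 16400
step 3: join D via merge
    card(P join D) = 2000*80/(400) = 400
    cost = 16400 + 2000*11 + 80*7 + 2000 + 80 = 41040
step 4: join B via hash
    card(P join B) = 400*120/(24) = 2000
    cost = 41040 + 2*120*7 + 400 = 43120

43120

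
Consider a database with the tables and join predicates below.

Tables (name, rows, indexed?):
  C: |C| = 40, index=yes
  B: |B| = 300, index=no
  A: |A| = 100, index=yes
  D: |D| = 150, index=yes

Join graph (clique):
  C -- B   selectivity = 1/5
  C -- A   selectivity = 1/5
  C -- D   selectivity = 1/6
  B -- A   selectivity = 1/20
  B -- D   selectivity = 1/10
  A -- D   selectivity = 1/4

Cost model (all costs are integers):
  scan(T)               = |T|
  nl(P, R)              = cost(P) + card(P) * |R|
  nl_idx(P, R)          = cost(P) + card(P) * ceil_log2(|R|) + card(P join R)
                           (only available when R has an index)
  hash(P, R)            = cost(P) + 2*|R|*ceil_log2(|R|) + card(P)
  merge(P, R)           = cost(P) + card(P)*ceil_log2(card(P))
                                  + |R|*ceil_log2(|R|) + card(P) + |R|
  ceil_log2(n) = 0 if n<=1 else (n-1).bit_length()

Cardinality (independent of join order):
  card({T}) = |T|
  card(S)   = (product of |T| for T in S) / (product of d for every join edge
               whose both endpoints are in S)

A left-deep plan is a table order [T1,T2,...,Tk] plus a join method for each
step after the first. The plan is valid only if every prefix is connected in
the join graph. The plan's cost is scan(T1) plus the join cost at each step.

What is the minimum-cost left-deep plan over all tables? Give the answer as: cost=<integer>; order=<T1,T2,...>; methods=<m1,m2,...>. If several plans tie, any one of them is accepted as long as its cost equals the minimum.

cost=8780; order=B,A,C,D; methods=hash,hash,hash

Selinger DP (subsets sized 1..n):
  {C}: scan cost=40, card=40
  {B}: scan cost=300, card=300
  {A}: scan cost=100, card=100
  {D}: scan cost=150, card=150
  {BC}: card=2400; try (C,hash)→1080, (B,merge)→3320, (C,merge)→3580, (C,nl_idx)→4500, (B,hash)→5480, (B,nl)→12040 …(+1); best=1080 via (C,hash)
  {AC}: card=800; try (C,hash)→680, (A,merge)→1120, (A,nl_idx)→1120, (C,merge)→1180, (A,hash)→1480, (C,nl_idx)→1500 …(+2); best=680 via (C,hash)
  {CD}: card=1000; try (C,hash)→780, (D,nl_idx)→1360, (D,merge)→1670, (C,merge)→1780, (C,nl_idx)→2050, (D,hash)→2480 …(+2); best=780 via (C,hash)
  {AB}: card=1500; try (A,hash)→2000, (B,merge)→3900, (A,nl_idx)→3900, (A,merge)→4100, (B,hash)→5600, (B,nl)→30100 …(+1); best=2000 via (A,hash)
  {BD}: card=4500; try (D,hash)→3000, (B,merge)→4500, (D,merge)→4650, (B,hash)→5700, (D,nl_idx)→7200, (B,nl)→45150 …(+1); best=3000 via (D,hash)
  {AD}: card=3750; try (A,hash)→1700, (D,merge)→2250, (A,merge)→2300, (D,hash)→2600, (D,nl_idx)→4650, (A,nl_idx)→4950 …(+2); best=1700 via (A,hash)
  {ABC}: card=2400; try (C,hash)→3980, (A,hash)→4880, (B,hash)→6880, (B,merge)→12480, (C,nl_idx)→13400, (C,merge)→20280 …(+5); best=3980 via (C,hash)
  {BCD}: card=6000; try (D,hash)→5880, (B,hash)→7180, (C,hash)→7980, (B,merge)→14780, (D,nl_idx)→26280, (D,merge)→33630 …(+5); best=5880 via (D,hash)
  {ACD}: card=5000; try (A,hash)→3180, (D,hash)→3880, (C,hash)→5930, (D,merge)→10830, (D,nl_idx)→12080, (A,merge)→12580 …(+6); best=3180 via (A,hash)
  {ABD}: card=5625; try (D,hash)→5900, (A,hash)→8900, (B,hash)→10850, (D,nl_idx)→19625, (D,merge)→21350, (A,nl_idx)→40125 …(+5); best=5900 via (D,hash)
  {ABCD}: card=1500; try (D,hash)→8780, (C,hash)→12005, (A,hash)→13280, (B,hash)→13580, (D,nl_idx)→24680, (D,merge)→36530 …(+9); best=8780 via (D,hash)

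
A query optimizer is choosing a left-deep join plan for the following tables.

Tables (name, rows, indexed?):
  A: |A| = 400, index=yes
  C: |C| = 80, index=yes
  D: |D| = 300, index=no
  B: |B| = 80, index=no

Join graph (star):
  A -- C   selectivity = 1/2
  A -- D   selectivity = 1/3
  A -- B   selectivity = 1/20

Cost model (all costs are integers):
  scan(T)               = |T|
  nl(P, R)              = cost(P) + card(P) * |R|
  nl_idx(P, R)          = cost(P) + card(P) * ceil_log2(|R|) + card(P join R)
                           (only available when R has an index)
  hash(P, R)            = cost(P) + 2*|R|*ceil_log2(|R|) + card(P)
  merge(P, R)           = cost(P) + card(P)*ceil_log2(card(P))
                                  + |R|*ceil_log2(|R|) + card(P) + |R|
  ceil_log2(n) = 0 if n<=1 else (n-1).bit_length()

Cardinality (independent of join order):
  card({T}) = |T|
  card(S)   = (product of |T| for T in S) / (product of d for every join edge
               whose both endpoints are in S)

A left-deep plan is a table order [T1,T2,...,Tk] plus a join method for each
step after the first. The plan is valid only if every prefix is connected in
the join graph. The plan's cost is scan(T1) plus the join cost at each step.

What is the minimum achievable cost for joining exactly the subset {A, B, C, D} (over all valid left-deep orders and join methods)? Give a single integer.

Selinger DP over subsets of {A,B,C,D}:
  {A}: scan cost=400, card=400
  {C}: scan cost=80, card=80
  {D}: scan cost=300, card=300
  {B}: scan cost=80, card=80
  {AC}: card=16000; try (C,hash)→1920, (A,merge)→4720, (C,merge)→5040, (A,hash)→7360, (A,nl_idx)→16800, (C,nl_idx)→19200 …(+2); best=1920 via (C,hash)
  {AD}: card=40000; try (D,hash)→6200, (A,merge)→7300, (D,merge)→7400, (A,hash)→7800, (A,nl_idx)→43000, (A,nl)→120300 …(+1); best=6200 via (D,hash)
  {AB}: card=1600; try (B,hash)→1920, (A,nl_idx)→2400, (A,merge)→4720, (B,merge)→5040, (A,hash)→7360, (A,nl)→32080 …(+1); best=1920 via (B,hash)
  {ACD}: card=1600000; try (D,hash)→23320, (C,hash)→47320, (D,merge)→244920, (C,merge)→686840, (C,nl_idx)→1886200, (C,nl)→3206200 …(+1); best=23320 via (D,hash)
  {ABC}: card=64000; try (C,hash)→4640, (B,hash)→19040, (C,merge)→21760, (C,nl_idx)→77120, (C,nl)→129920, (B,merge)→242560 …(+1); best=4640 via (C,hash)
  {ABD}: card=160000; try (D,hash)→8920, (D,merge)→24120, (B,hash)→47320, (D,nl)→481920, (B,merge)→686840, (B,nl)→3206200; best=8920 via (D,hash)
  {ABCD}: card=6400000; try (D,hash)→74040, (C,hash)→170040, (D,merge)→1095640, (B,hash)→1624440, (C,merge)→3049560, (C,nl_idx)→7528920 …(+4); best=74040 via (D,hash)

74040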